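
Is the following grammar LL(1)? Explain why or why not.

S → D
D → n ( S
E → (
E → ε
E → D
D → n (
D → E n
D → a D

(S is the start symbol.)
A grammar is LL(1) if for each non-terminal N with multiple productions, the predict sets of those productions are pairwise disjoint, where PREDICT(N → α) = (FIRST(α) \ {ε}) ∪ (FOLLOW(N) if α ⇒* ε).

Relevant sets:
  FIRST(E) = { '(', 'a', 'n', ε }
  FIRST(D) = { '(', 'a', 'n' }
  FOLLOW(E) = { 'n' }

For D:
  PREDICT(D → n '(' S) = { 'n' }
  PREDICT(D → n '(') = { 'n' }
  PREDICT(D → E n) = { '(', 'a', 'n' }
  PREDICT(D → a D) = { 'a' }
For E:
  PREDICT(E → '(') = { '(' }
  PREDICT(E → ε) = { 'n' }
  PREDICT(E → D) = { '(', 'a', 'n' }
S has a single production, so nothing to check there.

Conflict found: Predict set conflict for D: { 'n' }
The grammar is NOT LL(1).

Answer: No. Predict set conflict for D: { 'n' }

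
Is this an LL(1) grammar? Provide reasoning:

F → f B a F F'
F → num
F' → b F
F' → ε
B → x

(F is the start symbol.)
A grammar is LL(1) if for each non-terminal N with multiple productions, the predict sets of those productions are pairwise disjoint, where PREDICT(N → α) = (FIRST(α) \ {ε}) ∪ (FOLLOW(N) if α ⇒* ε).

Relevant sets:
  FOLLOW(F') = { $, 'b' }

For F:
  PREDICT(F → f B a F F') = { 'f' }
  PREDICT(F → num) = { 'num' }
For F':
  PREDICT(F' → b F) = { 'b' }
  PREDICT(F' → ε) = { $, 'b' }
B has a single production, so nothing to check there.

Conflict found: Predict set conflict for F': { 'b' }
The grammar is NOT LL(1).

Answer: No. Predict set conflict for F': { 'b' }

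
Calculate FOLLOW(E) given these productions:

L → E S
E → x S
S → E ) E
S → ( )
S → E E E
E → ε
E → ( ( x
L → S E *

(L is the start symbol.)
In L → E S: E is followed by S, add FIRST(S) \ {ε} = { '(', ')', 'x' }
  S is nullable, so also add FOLLOW(L)
In S → E ) E: E is followed by ')' E, add FIRST(')' E) \ {ε} = { ')' }
In S → E ) E: E is at the end, add FOLLOW(S)
In S → E E E: E is followed by E E, add FIRST(E E) \ {ε} = { '(', 'x' }
  E E is nullable, so also add FOLLOW(S)
In S → E E E: E is followed by E, add FIRST(E) \ {ε} = { '(', 'x' }
  E is nullable, so also add FOLLOW(S)
In S → E E E: E is at the end, add FOLLOW(S)
In L → S E *: E is followed by '*', add FIRST('*') \ {ε} = { '*' }

The FOLLOW sets referred to above (computed the same way, to a fixed point):
  FOLLOW(L) = { $ }
  FOLLOW(S) = { $, '(', ')', '*', 'x' }

Taking the union: FOLLOW(E) = { $, '(', ')', '*', 'x' }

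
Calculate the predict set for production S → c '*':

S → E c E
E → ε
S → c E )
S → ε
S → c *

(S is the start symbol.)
PREDICT(S → c '*') = (FIRST(RHS) \ {ε}) ∪ (FOLLOW(S) if ε ∈ FIRST(RHS), i.e. RHS ⇒* ε)
FIRST(c '*') = { 'c' }
ε ∉ FIRST(c '*'), so FOLLOW(S) is not added.
PREDICT(S → c '*') = { 'c' }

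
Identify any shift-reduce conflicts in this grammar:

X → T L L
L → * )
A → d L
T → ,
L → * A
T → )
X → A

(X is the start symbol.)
No shift-reduce conflicts

Augment with X' → X and build the canonical LR(0) collection (I0 = CLOSURE({[X' → . X]}), then GOTO on every symbol after a dot until no new states appear). It has 13 states:
  I0: { [A → . d L], [T → . )], [T → . ,], [X → . A], [X → . T L L], [X' → . X] }  — shift
  I1: { [T → ) .] }  — reduce
  I2: { [T → , .] }  — reduce
  I3: { [X → A .] }  — reduce
  I4: { [L → . * )], [L → . * A], [X → T . L L] }  — shift
  I5: { [X' → X .] }  — accept
  I6: { [A → d . L], [L → . * )], [L → . * A] }  — shift
  I7: { [A → . d L], [L → * . )], [L → * . A] }  — shift
  I8: { [A → d L .] }  — reduce
  I9: { [L → * ) .] }  — reduce
  I10: { [L → * A .] }  — reduce
  I11: { [L → . * )], [L → . * A], [X → T L . L] }  — shift
  I12: { [X → T L L .] }  — reduce

No state contains both a complete item and a shift item.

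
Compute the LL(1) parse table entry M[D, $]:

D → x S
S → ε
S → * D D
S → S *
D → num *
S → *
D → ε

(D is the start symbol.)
D → ε

To find M[D, $], we find productions for D where $ is in the predict set (PREDICT(N → α) = (FIRST(α) \ {ε}) ∪ (FOLLOW(N) if α ⇒* ε)).

Relevant sets:
  FOLLOW(D) = { $, '*', 'num', 'x' }

D → x S: PREDICT = { 'x' }
D → num *: PREDICT = { 'num' }
D → ε: PREDICT = { $, '*', 'num', 'x' }
  $ is in predict set, so this production goes in M[D, $]

M[D, $] = D → ε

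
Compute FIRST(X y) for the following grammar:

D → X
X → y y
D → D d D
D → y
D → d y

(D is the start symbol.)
FIRST sets of the non-terminals involved (from the grammar, by fixed-point iteration):
  FIRST(X) = { 'y' }

To compute FIRST(X y), process the symbols left to right:
Symbol X is a non-terminal. Add FIRST(X) \ {ε} = { 'y' }
X is not nullable (ε ∉ FIRST(X)), so stop here.
FIRST(X y) = { 'y' }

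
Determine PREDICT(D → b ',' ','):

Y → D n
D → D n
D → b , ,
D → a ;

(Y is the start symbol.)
PREDICT(D → b ',' ',') = (FIRST(RHS) \ {ε}) ∪ (FOLLOW(D) if ε ∈ FIRST(RHS), i.e. RHS ⇒* ε)
FIRST(b ',' ',') = { 'b' }
ε ∉ FIRST(b ',' ','), so FOLLOW(D) is not added.
PREDICT(D → b ',' ',') = { 'b' }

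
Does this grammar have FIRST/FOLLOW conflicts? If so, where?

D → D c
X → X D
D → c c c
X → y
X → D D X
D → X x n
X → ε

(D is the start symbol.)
Yes. X → X D with FOLLOW(X) on { 'c', 'x', 'y' }; X → y with FOLLOW(X) on { 'y' }; X → D D X with FOLLOW(X) on { 'c', 'x', 'y' }

Nullable non-terminals: X.
FIRST sets used below: FIRST(X) = { 'c', 'x', 'y', ε }, FIRST(D) = { 'c', 'x', 'y' }

X: nullable alternative(s) X → ε; FOLLOW(X) = { 'c', 'x', 'y' }
  X → X D: FIRST \ {ε} = { 'c', 'x', 'y' } — overlaps FOLLOW(X) on { 'c', 'x', 'y' }: CONFLICT
  X → y: FIRST \ {ε} = { 'y' } — overlaps FOLLOW(X) on { 'y' }: CONFLICT
  X → D D X: FIRST \ {ε} = { 'c', 'x', 'y' } — overlaps FOLLOW(X) on { 'c', 'x', 'y' }: CONFLICT
  X → ε: FIRST \ {ε} = { } — this is the only nullable alternative, skip

D has no nullable alternative, so no FIRST/FOLLOW check is needed there.

So the grammar has 3 FIRST/FOLLOW conflicts (marked CONFLICT above).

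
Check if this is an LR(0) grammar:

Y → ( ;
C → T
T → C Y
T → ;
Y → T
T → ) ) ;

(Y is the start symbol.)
A grammar is LR(0) if no state in the canonical LR(0) collection has:
  - both a shift item (dot before a terminal) and a complete item (shift-reduce conflict), or
  - two or more complete items (reduce-reduce conflict; the accept item [Y' → Y .] counts as a complete item here).

Augment with Y' → Y and build the canonical LR(0) collection (I0 = CLOSURE({[Y' → . Y]}), then GOTO on every symbol after a dot until no new states appear). It has 11 states:
  I0: { [C → . T], [T → . ) ) ;], [T → . ;], [T → . C Y], [Y → . ( ;], [Y → . T], [Y' → . Y] }  — shift
  I1: { [Y → ( . ;] }  — shift
  I2: { [T → ) . ) ;] }  — shift
  I3: { [T → ; .] }  — reduce
  I4: { [C → . T], [T → . ) ) ;], [T → . ;], [T → . C Y], [T → C . Y], [Y → . ( ;], [Y → . T] }  — shift
  I5: { [C → T .], [Y → T .] }  — 2 reduces
  I6: { [Y' → Y .] }  — accept
  I7: { [T → C Y .] }  — reduce
  I8: { [T → ) ) . ;] }  — shift
  I9: { [T → ) ) ; .] }  — reduce
  I10: { [Y → ( ; .] }  — reduce

Conflict in state I5:
  Reduce-reduce conflict: [C → T .] and [Y → T .]
So the grammar is NOT LR(0).

Answer: No. Reduce-reduce conflict: [C → T .] and [Y → T .]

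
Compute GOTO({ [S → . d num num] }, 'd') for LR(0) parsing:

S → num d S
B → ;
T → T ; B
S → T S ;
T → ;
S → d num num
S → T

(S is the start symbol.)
GOTO(I, 'd') = CLOSURE({ [A → αX.β] : [A → α.Xβ] ∈ I, X = 'd' })

Items with dot before 'd', with the dot advanced:
  [S → . d num num] → [S → d . num num]
Closure adds nothing (no advanced item has the dot before a non-terminal).

GOTO = { [S → d . num num] }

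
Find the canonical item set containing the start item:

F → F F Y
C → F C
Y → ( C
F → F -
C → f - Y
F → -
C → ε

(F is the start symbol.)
{ [F → . -], [F → . F -], [F → . F F Y], [F' → . F] }

First, augment the grammar with F' → F
I₀ = CLOSURE({ [F' → . F] }):
  [F' → . F] has the dot before F: add [F → . F F Y], [F → . F -], [F → . -]
No further items can be added.

I₀ = { [F → . -], [F → . F -], [F → . F F Y], [F' → . F] }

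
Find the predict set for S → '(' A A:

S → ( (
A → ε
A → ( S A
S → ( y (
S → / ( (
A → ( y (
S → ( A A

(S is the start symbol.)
PREDICT(S → '(' A A) = (FIRST(RHS) \ {ε}) ∪ (FOLLOW(S) if ε ∈ FIRST(RHS), i.e. RHS ⇒* ε)
FIRST('(' A A) = { '(' }
ε ∉ FIRST('(' A A), so FOLLOW(S) is not added.
PREDICT(S → '(' A A) = { '(' }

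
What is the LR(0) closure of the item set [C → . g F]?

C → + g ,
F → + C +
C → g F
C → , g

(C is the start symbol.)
{ [C → . g F] }

To compute CLOSURE, for each item [A → α.Bβ] where B is a non-terminal, add [B → .γ] for all productions B → γ; repeat for the newly added items until nothing changes.

Start with: [C → . g F]
The dot precedes the terminal g, so nothing is added.

CLOSURE = { [C → . g F] }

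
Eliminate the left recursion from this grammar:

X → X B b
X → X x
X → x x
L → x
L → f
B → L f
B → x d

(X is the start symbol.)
X → x x X'
X' → B b X'
X' → x X'
X' → ε
L → x
L → f
B → L f
B → x d

X is directly left-recursive. The standard transformation for
  A → A α₁ | ... | A α_m | β₁ | ... | β_n
is
  A  → β₁ A' | ... | β_n A'
  A' → α₁ A' | ... | α_m A' | ε

X → x x becomes X → x x X'
X → X B b becomes X' → B b X'
X → X x becomes X' → x X'
Add X' → ε

Productions for other non-terminals are unchanged:
  L → x
  L → f
  B → L f
  B → x d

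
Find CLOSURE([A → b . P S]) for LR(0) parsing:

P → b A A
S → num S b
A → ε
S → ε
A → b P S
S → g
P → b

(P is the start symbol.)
{ [A → b . P S], [P → . b A A], [P → . b] }

To compute CLOSURE, for each item [A → α.Bβ] where B is a non-terminal, add [B → .γ] for all productions B → γ; repeat for the newly added items until nothing changes.

Start with: [A → b . P S]
  [A → b . P S] has the dot before P: add [P → . b A A], [P → . b]
No further items can be added.

CLOSURE = { [A → b . P S], [P → . b A A], [P → . b] }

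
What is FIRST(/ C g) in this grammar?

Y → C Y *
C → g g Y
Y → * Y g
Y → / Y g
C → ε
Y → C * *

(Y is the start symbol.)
To compute FIRST(/ C g), process the symbols left to right:
Symbol / is a terminal. Add '/' and stop.
FIRST(/ C g) = { '/' }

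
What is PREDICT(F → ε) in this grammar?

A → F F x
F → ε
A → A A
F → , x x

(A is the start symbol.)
{ ',', 'x' }

PREDICT(F → ε) = (FIRST(RHS) \ {ε}) ∪ (FOLLOW(F) if ε ∈ FIRST(RHS), i.e. RHS ⇒* ε)
The right-hand side is ε (FIRST(ε) = { ε }), so the predict set is FOLLOW(F) = { ',', 'x' }
PREDICT(F → ε) = { ',', 'x' }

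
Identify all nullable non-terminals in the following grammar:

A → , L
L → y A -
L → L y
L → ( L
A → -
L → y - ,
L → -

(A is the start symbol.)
None

A non-terminal is nullable if it can derive ε (the empty string): either it has an ε-production, or it has a production whose right-hand side consists entirely of nullable non-terminals.

There are no ε-productions, so no non-terminal can derive ε.
No non-terminals are nullable.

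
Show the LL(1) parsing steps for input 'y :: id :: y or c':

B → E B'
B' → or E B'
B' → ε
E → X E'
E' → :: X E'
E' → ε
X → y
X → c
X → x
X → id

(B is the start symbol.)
LL(1) parsing maintains a stack (initially the start symbol over $) and the input. At each step: if the stack top is a terminal, match it against the current input token; if it is a non-terminal N, replace it with the RHS of M[N, lookahead] (the unique production whose predict set contains the lookahead).

Stack is shown with the top on the left.

Stack         Input                Action
-----------------------------------------
B $           y :: id :: y or c $  output B → E B'
E B' $        y :: id :: y or c $  output E → X E'
X E' B' $     y :: id :: y or c $  output X → y
y E' B' $     y :: id :: y or c $  match 'y'
E' B' $       :: id :: y or c $    output E' → :: X E'
:: X E' B' $  :: id :: y or c $    match '::'
X E' B' $     id :: y or c $       output X → id
id E' B' $    id :: y or c $       match 'id'
E' B' $       :: y or c $          output E' → :: X E'
:: X E' B' $  :: y or c $          match '::'
X E' B' $     y or c $             output X → y
y E' B' $     y or c $             match 'y'
E' B' $       or c $               output E' → ε
B' $          or c $               output B' → or E B'
or E B' $     or c $               match 'or'
E B' $        c $                  output E → X E'
X E' B' $     c $                  output X → c
c E' B' $     c $                  match 'c'
E' B' $       $                    output E' → ε
B' $          $                    output B' → ε
$             $                    accept

The string is accepted.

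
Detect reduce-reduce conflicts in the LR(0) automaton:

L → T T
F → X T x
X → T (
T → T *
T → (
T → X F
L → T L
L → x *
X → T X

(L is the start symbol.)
A reduce-reduce conflict occurs when an LR(0) state has two complete items [A → α .] and [B → β .] — both call for a reduction, and with no lookahead the parser cannot choose between them.

Augment with L' → L and build the canonical LR(0) collection (I0 = CLOSURE({[L' → . L]}), then GOTO on every symbol after a dot until no new states appear). It has 17 states:
  I0: { [L → . T L], [L → . T T], [L → . x *], [L' → . L], [T → . (], [T → . T *], [T → . X F], [X → . T (], [X → . T X] }  — shift
  I1: { [T → ( .] }  — reduce
  I2: { [L' → L .] }  — accept
  I3: { [L → . T L], [L → . T T], [L → . x *], [L → T . L], [L → T . T], [T → . (], [T → . T *], [T → . X F], [T → T . *], [X → . T (], [X → . T X], [X → T . (], [X → T . X] }  — shift
  I4: { [F → . X T x], [T → . (], [T → . T *], [T → . X F], [T → X . F], [X → . T (], [X → . T X] }  — shift
  I5: { [L → x . *] }  — shift
  I6: { [L → x * .] }  — reduce
  I7: { [T → X F .] }  — reduce
  I8: { [T → . (], [T → . T *], [T → . X F], [T → T . *], [X → . T (], [X → . T X], [X → T . (], [X → T . X] }  — shift
  I9: { [F → . X T x], [F → X . T x], [T → . (], [T → . T *], [T → . X F], [T → X . F], [X → . T (], [X → . T X] }  — shift
  I10: { [F → X T . x], [T → . (], [T → . T *], [T → . X F], [T → T . *], [X → . T (], [X → . T X], [X → T . (], [X → T . X] }  — shift
  I11: { [T → ( .], [X → T ( .] }  — 2 reduces
  I12: { [T → T * .] }  — reduce
  I13: { [F → . X T x], [T → . (], [T → . T *], [T → . X F], [T → X . F], [X → . T (], [X → . T X], [X → T X .] }  — shift, reduce
  I14: { [F → X T x .] }  — reduce
  I15: { [L → T L .] }  — reduce
  I16: { [L → . T L], [L → . T T], [L → . x *], [L → T . L], [L → T . T], [L → T T .], [T → . (], [T → . T *], [T → . X F], [T → T . *], [X → . T (], [X → . T X], [X → T . (], [X → T . X] }  — shift, reduce

I11 contains complete items [T → ( .], [X → T ( .] — reduce-reduce conflict.

Answer: Yes — I11: [T → ( .] vs [X → T ( .]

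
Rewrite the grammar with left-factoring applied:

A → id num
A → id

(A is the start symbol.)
A → id A'
A' → num
A' → ε

Left-factoring transforms A → αβ₁ | αβ₂ into A → αA' and A' → β₁ | β₂
(α is the longest common prefix among the alternatives). Repeat until
no nonterminal has two alternatives with a common prefix.

Round 1: A has alternatives sharing prefix 'id'. Introduce A': A → id A'
  Add: A' → num
  Add: A' → ε

No remaining common prefixes — done.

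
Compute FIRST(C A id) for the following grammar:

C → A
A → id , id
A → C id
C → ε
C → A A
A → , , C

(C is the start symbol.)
FIRST sets of the non-terminals involved (from the grammar, by fixed-point iteration):
  FIRST(C) = { ',', 'id', ε }
  FIRST(A) = { ',', 'id' }

To compute FIRST(C A id), process the symbols left to right:
Symbol C is a non-terminal. Add FIRST(C) \ {ε} = { ',', 'id' }
C is nullable (ε ∈ FIRST(C)), continue to the next symbol.
Symbol A is a non-terminal. Add FIRST(A) \ {ε} = { ',', 'id' }
A is not nullable (ε ∉ FIRST(A)), so stop here.
FIRST(C A id) = { ',', 'id' }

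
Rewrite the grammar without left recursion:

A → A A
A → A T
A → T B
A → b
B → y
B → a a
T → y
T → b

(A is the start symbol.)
A is directly left-recursive. The standard transformation for
  A → A α₁ | ... | A α_m | β₁ | ... | β_n
is
  A  → β₁ A' | ... | β_n A'
  A' → α₁ A' | ... | α_m A' | ε

A → T B becomes A → T B A'
A → b becomes A → b A'
A → A A becomes A' → A A'
A → A T becomes A' → T A'
Add A' → ε

Productions for other non-terminals are unchanged:
  B → y
  B → a a
  T → y
  T → b

Resulting grammar:
A → T B A'
A → b A'
A' → A A'
A' → T A'
A' → ε
B → y
B → a a
T → y
T → b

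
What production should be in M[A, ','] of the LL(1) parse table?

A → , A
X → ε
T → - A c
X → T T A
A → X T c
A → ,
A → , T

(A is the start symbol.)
A → , A, A → ,, A → , T

To find M[A, ','], we find productions for A where ',' is in the predict set (PREDICT(N → α) = (FIRST(α) \ {ε}) ∪ (FOLLOW(N) if α ⇒* ε)).

Relevant sets:
  FIRST(X) = { '-', ε }
  FIRST(T) = { '-' }

A → , A: PREDICT = { ',' }
  ',' is in predict set, so this production goes in M[A, ',']
A → X T c: PREDICT = { '-' }
A → ,: PREDICT = { ',' }
  ',' is in predict set, so this production goes in M[A, ',']
A → , T: PREDICT = { ',' }
  ',' is in predict set, so this production goes in M[A, ',']

M[A, ','] = A → , A, A → ,, A → , T  (a multiply-defined cell — the grammar is not LL(1))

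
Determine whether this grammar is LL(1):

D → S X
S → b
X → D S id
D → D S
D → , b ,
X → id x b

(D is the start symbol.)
A grammar is LL(1) if for each non-terminal N with multiple productions, the predict sets of those productions are pairwise disjoint, where PREDICT(N → α) = (FIRST(α) \ {ε}) ∪ (FOLLOW(N) if α ⇒* ε).

Relevant sets:
  FIRST(S) = { 'b' }
  FIRST(D) = { ',', 'b' }

For D:
  PREDICT(D → S X) = { 'b' }
  PREDICT(D → D S) = { ',', 'b' }
  PREDICT(D → ',' b ',') = { ',' }
For X:
  PREDICT(X → D S id) = { ',', 'b' }
  PREDICT(X → id x b) = { 'id' }
S has a single production, so nothing to check there.

Conflict found: Predict set conflict for D: { 'b' }
The grammar is NOT LL(1).

Answer: No. Predict set conflict for D: { 'b' }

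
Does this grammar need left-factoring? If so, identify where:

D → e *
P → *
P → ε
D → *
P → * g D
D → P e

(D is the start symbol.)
Left-factoring is needed when two productions for the same non-terminal
share a common prefix on the right-hand side.

Productions for D:
  D → e *
  D → *
  D → P e
Productions for P:
  P → *
  P → ε
  P → * g D

Found common prefix '*' in productions for P

Answer: Yes, P has productions with common prefix '*'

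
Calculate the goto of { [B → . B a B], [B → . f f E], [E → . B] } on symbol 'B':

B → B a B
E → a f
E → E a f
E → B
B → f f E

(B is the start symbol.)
{ [B → B . a B], [E → B .] }

GOTO(I, 'B') = CLOSURE({ [A → αX.β] : [A → α.Xβ] ∈ I, X = 'B' })

Items with dot before 'B', with the dot advanced:
  [B → . B a B] → [B → B . a B]
  [E → . B] → [E → B .]
Closure adds nothing (no advanced item has the dot before a non-terminal).

GOTO = { [B → B . a B], [E → B .] }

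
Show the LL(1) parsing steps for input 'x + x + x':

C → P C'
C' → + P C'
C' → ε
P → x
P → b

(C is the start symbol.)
LL(1) parsing maintains a stack (initially the start symbol over $) and the input. At each step: if the stack top is a terminal, match it against the current input token; if it is a non-terminal N, replace it with the RHS of M[N, lookahead] (the unique production whose predict set contains the lookahead).

Stack is shown with the top on the left.

Stack     Input        Action
-----------------------------
C $       x + x + x $  output C → P C'
P C' $    x + x + x $  output P → x
x C' $    x + x + x $  match 'x'
C' $      + x + x $    output C' → + P C'
+ P C' $  + x + x $    match '+'
P C' $    x + x $      output P → x
x C' $    x + x $      match 'x'
C' $      + x $        output C' → + P C'
+ P C' $  + x $        match '+'
P C' $    x $          output P → x
x C' $    x $          match 'x'
C' $      $            output C' → ε
$         $            accept

The string is accepted.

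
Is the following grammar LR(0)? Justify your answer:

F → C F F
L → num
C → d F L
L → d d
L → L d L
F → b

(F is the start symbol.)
Augment with F' → F and build the canonical LR(0) collection (I0 = CLOSURE({[F' → . F]}), then GOTO on every symbol after a dot until no new states appear). It has 14 states:
  I0: { [C → . d F L], [F → . C F F], [F → . b], [F' → . F] }  — shift
  I1: { [C → . d F L], [F → . C F F], [F → . b], [F → C . F F] }  — shift
  I2: { [F' → F .] }  — accept
  I3: { [F → b .] }  — reduce
  I4: { [C → . d F L], [C → d . F L], [F → . C F F], [F → . b] }  — shift
  I5: { [C → d F . L], [L → . L d L], [L → . d d], [L → . num] }  — shift
  I6: { [C → d F L .], [L → L . d L] }  — shift, reduce
  I7: { [L → d . d] }  — shift
  I8: { [L → num .] }  — reduce
  I9: { [L → d d .] }  — reduce
  I10: { [L → . L d L], [L → . d d], [L → . num], [L → L d . L] }  — shift
  I11: { [L → L . d L], [L → L d L .] }  — shift, reduce
  I12: { [C → . d F L], [F → . C F F], [F → . b], [F → C F . F] }  — shift
  I13: { [F → C F F .] }  — reduce

Conflict in state I6:
  Shift-reduce conflict between [C → d F L .] and [L → L . d L]
So the grammar is NOT LR(0).

Answer: No. Shift-reduce conflict between [C → d F L .] and [L → L . d L]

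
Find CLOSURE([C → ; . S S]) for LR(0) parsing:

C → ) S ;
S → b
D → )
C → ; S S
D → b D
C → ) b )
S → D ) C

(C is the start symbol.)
Start with: [C → ; . S S]
  [C → ; . S S] has the dot before S: add [S → . b], [S → . D ) C]
  [S → . D ) C] has the dot before D: add [D → . )], [D → . b D]
No further items can be added.

CLOSURE = { [C → ; . S S], [D → . )], [D → . b D], [S → . D ) C], [S → . b] }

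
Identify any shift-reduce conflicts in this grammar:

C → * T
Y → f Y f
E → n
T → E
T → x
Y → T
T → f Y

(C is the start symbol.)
A shift-reduce conflict occurs when an LR(0) state has both:
  - a complete (reduce) item [A → α .] (dot at the end), and
  - a shift item [B → β . c γ] (dot before a terminal).

Augment with C' → C and build the canonical LR(0) collection (I0 = CLOSURE({[C' → . C]}), then GOTO on every symbol after a dot until no new states appear). It has 13 states:
  I0: { [C → . * T], [C' → . C] }  — shift
  I1: { [C → * . T], [E → . n], [T → . E], [T → . f Y], [T → . x] }  — shift
  I2: { [C' → C .] }  — accept
  I3: { [T → E .] }  — reduce
  I4: { [C → * T .] }  — reduce
  I5: { [E → . n], [T → . E], [T → . f Y], [T → . x], [T → f . Y], [Y → . T], [Y → . f Y f] }  — shift
  I6: { [E → n .] }  — reduce
  I7: { [T → x .] }  — reduce
  I8: { [Y → T .] }  — reduce
  I9: { [T → f Y .] }  — reduce
  I10: { [E → . n], [T → . E], [T → . f Y], [T → . x], [T → f . Y], [Y → . T], [Y → . f Y f], [Y → f . Y f] }  — shift
  I11: { [T → f Y .], [Y → f Y . f] }  — shift, reduce
  I12: { [Y → f Y f .] }  — reduce

I11 contains reduce item [T → f Y .] and shift item [Y → f Y . f] — shift-reduce conflict.

Answer: Yes — I11: [T → f Y .] vs [Y → f Y . f]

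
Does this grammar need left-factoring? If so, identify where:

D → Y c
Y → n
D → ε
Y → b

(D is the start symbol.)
No, left-factoring is not needed

Left-factoring is needed when two productions for the same non-terminal
share a common prefix on the right-hand side.

Productions for D:
  D → Y c
  D → ε
Productions for Y:
  Y → n
  Y → b

No common prefixes found.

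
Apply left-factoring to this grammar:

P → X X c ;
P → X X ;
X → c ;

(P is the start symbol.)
Left-factoring transforms A → αβ₁ | αβ₂ into A → αA' and A' → β₁ | β₂
(α is the longest common prefix among the alternatives). Repeat until
no nonterminal has two alternatives with a common prefix.

Round 1: P has alternatives sharing prefix 'X X'. Introduce P': P → X X P'
  Add: P' → c ;
  Add: P' → ;

No remaining common prefixes — done.

Resulting grammar:
P → X X P'
P' → c ;
P' → ;
X → c ;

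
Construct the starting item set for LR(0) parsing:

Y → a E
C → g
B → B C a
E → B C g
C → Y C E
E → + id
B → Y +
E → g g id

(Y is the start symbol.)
{ [Y → . a E], [Y' → . Y] }

First, augment the grammar with Y' → Y
I₀ = CLOSURE({ [Y' → . Y] }):
  [Y' → . Y] has the dot before Y: add [Y → . a E]
No further items can be added.

I₀ = { [Y → . a E], [Y' → . Y] }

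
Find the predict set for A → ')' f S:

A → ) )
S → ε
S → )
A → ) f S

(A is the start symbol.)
{ ')' }

PREDICT(A → ')' f S) = (FIRST(RHS) \ {ε}) ∪ (FOLLOW(A) if ε ∈ FIRST(RHS), i.e. RHS ⇒* ε)
FIRST(')' f S) = { ')' }
ε ∉ FIRST(')' f S), so FOLLOW(A) is not added.
PREDICT(A → ')' f S) = { ')' }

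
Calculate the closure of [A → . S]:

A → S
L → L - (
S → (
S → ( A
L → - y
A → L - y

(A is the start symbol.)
To compute CLOSURE, for each item [A → α.Bβ] where B is a non-terminal, add [B → .γ] for all productions B → γ; repeat for the newly added items until nothing changes.

Start with: [A → . S]
  [A → . S] has the dot before S: add [S → . (], [S → . ( A]
No further items can be added.

CLOSURE = { [A → . S], [S → . ( A], [S → . (] }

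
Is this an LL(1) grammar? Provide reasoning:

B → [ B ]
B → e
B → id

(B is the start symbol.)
A grammar is LL(1) if for each non-terminal N with multiple productions, the predict sets of those productions are pairwise disjoint, where PREDICT(N → α) = (FIRST(α) \ {ε}) ∪ (FOLLOW(N) if α ⇒* ε).

For B:
  PREDICT(B → '[' B ']') = { '[' }
  PREDICT(B → e) = { 'e' }
  PREDICT(B → id) = { 'id' }

All predict sets are disjoint. The grammar IS LL(1).

Answer: Yes, the grammar is LL(1).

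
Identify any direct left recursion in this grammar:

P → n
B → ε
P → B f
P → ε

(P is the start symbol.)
Direct left recursion occurs when N → N α for some non-terminal N (the right-hand side begins with the left-hand side itself).

P → n: starts with n
B → ε: starts with ε
P → B f: starts with B
P → ε: starts with ε

No direct left recursion found.

Answer: No direct left recursion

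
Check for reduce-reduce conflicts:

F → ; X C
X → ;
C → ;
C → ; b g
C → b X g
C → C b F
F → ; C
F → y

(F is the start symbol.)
Yes — I4: [C → ; .] vs [X → ; .]

Augment with F' → F and build the canonical LR(0) collection (I0 = CLOSURE({[F' → . F]}), then GOTO on every symbol after a dot until no new states appear). It has 17 states:
  I0: { [F → . ; C], [F → . ; X C], [F → . y], [F' → . F] }  — shift
  I1: { [C → . ; b g], [C → . ;], [C → . C b F], [C → . b X g], [F → ; . C], [F → ; . X C], [X → . ;] }  — shift
  I2: { [F' → F .] }  — accept
  I3: { [F → y .] }  — reduce
  I4: { [C → ; . b g], [C → ; .], [X → ; .] }  — shift, 2 reduces
  I5: { [C → C . b F], [F → ; C .] }  — shift, reduce
  I6: { [C → . ; b g], [C → . ;], [C → . C b F], [C → . b X g], [F → ; X . C] }  — shift
  I7: { [C → b . X g], [X → . ;] }  — shift
  I8: { [X → ; .] }  — reduce
  I9: { [C → b X . g] }  — shift
  I10: { [C → b X g .] }  — reduce
  I11: { [C → ; . b g], [C → ; .] }  — shift, reduce
  I12: { [C → C . b F], [F → ; X C .] }  — shift, reduce
  I13: { [C → C b . F], [F → . ; C], [F → . ; X C], [F → . y] }  — shift
  I14: { [C → C b F .] }  — reduce
  I15: { [C → ; b . g] }  — shift
  I16: { [C → ; b g .] }  — reduce

I4 contains complete items [C → ; .], [X → ; .] — reduce-reduce conflict.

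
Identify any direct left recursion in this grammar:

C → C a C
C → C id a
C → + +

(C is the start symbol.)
Yes, C is left-recursive

Direct left recursion occurs when N → N α for some non-terminal N (the right-hand side begins with the left-hand side itself).

C → C a C: LEFT RECURSIVE (starts with C)
C → C id a: LEFT RECURSIVE (starts with C)
C → + +: starts with '+'

The grammar has direct left recursion on: C.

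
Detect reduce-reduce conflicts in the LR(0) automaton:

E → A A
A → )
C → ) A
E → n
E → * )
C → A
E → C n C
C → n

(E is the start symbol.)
Yes — I6: [C → n .] vs [E → n .]

Augment with E' → E and build the canonical LR(0) collection (I0 = CLOSURE({[E' → . E]}), then GOTO on every symbol after a dot until no new states appear). It has 15 states:
  I0: { [A → . )], [C → . ) A], [C → . A], [C → . n], [E → . * )], [E → . A A], [E → . C n C], [E → . n], [E' → . E] }  — shift
  I1: { [A → ) .], [A → . )], [C → ) . A] }  — shift, reduce
  I2: { [E → * . )] }  — shift
  I3: { [A → . )], [C → A .], [E → A . A] }  — shift, reduce
  I4: { [E → C . n C] }  — shift
  I5: { [E' → E .] }  — accept
  I6: { [C → n .], [E → n .] }  — 2 reduces
  I7: { [A → . )], [C → . ) A], [C → . A], [C → . n], [E → C n . C] }  — shift
  I8: { [C → A .] }  — reduce
  I9: { [E → C n C .] }  — reduce
  I10: { [C → n .] }  — reduce
  I11: { [A → ) .] }  — reduce
  I12: { [E → A A .] }  — reduce
  I13: { [E → * ) .] }  — reduce
  I14: { [C → ) A .] }  — reduce

I6 contains complete items [C → n .], [E → n .] — reduce-reduce conflict.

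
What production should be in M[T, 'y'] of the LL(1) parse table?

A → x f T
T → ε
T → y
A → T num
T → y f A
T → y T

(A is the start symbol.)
T → y, T → y f A, T → y T

To find M[T, 'y'], we find productions for T where 'y' is in the predict set (PREDICT(N → α) = (FIRST(α) \ {ε}) ∪ (FOLLOW(N) if α ⇒* ε)).

Relevant sets:
  FOLLOW(T) = { $, 'num' }

T → ε: PREDICT = { $, 'num' }
T → y: PREDICT = { 'y' }
  'y' is in predict set, so this production goes in M[T, 'y']
T → y f A: PREDICT = { 'y' }
  'y' is in predict set, so this production goes in M[T, 'y']
T → y T: PREDICT = { 'y' }
  'y' is in predict set, so this production goes in M[T, 'y']

M[T, 'y'] = T → y, T → y f A, T → y T  (a multiply-defined cell — the grammar is not LL(1))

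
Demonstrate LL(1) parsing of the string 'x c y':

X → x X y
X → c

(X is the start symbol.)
Stack is shown with the top on the left.

Stack    Input    Action
------------------------
X $      x c y $  output X → x X y
x X y $  x c y $  match 'x'
X y $    c y $    output X → c
c y $    c y $    match 'c'
y $      y $      match 'y'
$        $        accept

The string is accepted.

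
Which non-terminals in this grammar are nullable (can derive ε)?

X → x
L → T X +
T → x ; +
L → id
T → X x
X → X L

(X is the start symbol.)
A non-terminal is nullable if it can derive ε (the empty string): either it has an ε-production, or it has a production whose right-hand side consists entirely of nullable non-terminals.

There are no ε-productions, so no non-terminal can derive ε.
No non-terminals are nullable.

Answer: None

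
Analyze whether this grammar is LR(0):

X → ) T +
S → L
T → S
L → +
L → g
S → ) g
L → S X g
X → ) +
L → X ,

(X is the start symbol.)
No. Reduce-reduce conflict: [L → + .] and [X → ) + .]

Augment with X' → X and build the canonical LR(0) collection (I0 = CLOSURE({[X' → . X]}), then GOTO on every symbol after a dot until no new states appear). It has 15 states:
  I0: { [X → . ) +], [X → . ) T +], [X' → . X] }  — shift
  I1: { [L → . +], [L → . S X g], [L → . X ,], [L → . g], [S → . ) g], [S → . L], [T → . S], [X → ) . +], [X → ) . T +], [X → . ) +], [X → . ) T +] }  — shift
  I2: { [X' → X .] }  — accept
  I3: { [L → . +], [L → . S X g], [L → . X ,], [L → . g], [S → ) . g], [S → . ) g], [S → . L], [T → . S], [X → ) . +], [X → ) . T +], [X → . ) +], [X → . ) T +] }  — shift
  I4: { [L → + .], [X → ) + .] }  — 2 reduces
  I5: { [S → L .] }  — reduce
  I6: { [L → S . X g], [T → S .], [X → . ) +], [X → . ) T +] }  — shift, reduce
  I7: { [X → ) T . +] }  — shift
  I8: { [L → X . ,] }  — shift
  I9: { [L → g .] }  — reduce
  I10: { [L → X , .] }  — reduce
  I11: { [X → ) T + .] }  — reduce
  I12: { [L → S X . g] }  — shift
  I13: { [L → S X g .] }  — reduce
  I14: { [L → g .], [S → ) g .] }  — 2 reduces

Conflict in state I4:
  Reduce-reduce conflict: [L → + .] and [X → ) + .]
So the grammar is NOT LR(0).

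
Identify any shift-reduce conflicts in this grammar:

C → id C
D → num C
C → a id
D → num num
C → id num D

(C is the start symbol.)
A shift-reduce conflict occurs when an LR(0) state has both:
  - a complete (reduce) item [A → α .] (dot at the end), and
  - a shift item [B → β . c γ] (dot before a terminal).

Augment with C' → C and build the canonical LR(0) collection (I0 = CLOSURE({[C' → . C]}), then GOTO on every symbol after a dot until no new states appear). It has 11 states:
  I0: { [C → . a id], [C → . id C], [C → . id num D], [C' → . C] }  — shift
  I1: { [C' → C .] }  — accept
  I2: { [C → a . id] }  — shift
  I3: { [C → . a id], [C → . id C], [C → . id num D], [C → id . C], [C → id . num D] }  — shift
  I4: { [C → id C .] }  — reduce
  I5: { [C → id num . D], [D → . num C], [D → . num num] }  — shift
  I6: { [C → id num D .] }  — reduce
  I7: { [C → . a id], [C → . id C], [C → . id num D], [D → num . C], [D → num . num] }  — shift
  I8: { [D → num C .] }  — reduce
  I9: { [D → num num .] }  — reduce
  I10: { [C → a id .] }  — reduce

No state contains both a complete item and a shift item.

Answer: No shift-reduce conflicts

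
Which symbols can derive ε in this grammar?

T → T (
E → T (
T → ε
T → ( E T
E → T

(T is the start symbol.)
{ 'E', 'T' }

A non-terminal is nullable if it can derive ε (the empty string): either it has an ε-production, or it has a production whose right-hand side consists entirely of nullable non-terminals.

ε-productions: T → ε
So T is immediately nullable.
E → T: every symbol on the right is nullable, so E is nullable too.
Every non-terminal is now nullable.
Nullable = { 'E', 'T' }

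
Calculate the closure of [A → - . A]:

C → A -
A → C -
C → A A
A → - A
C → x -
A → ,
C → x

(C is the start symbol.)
Start with: [A → - . A]
  [A → - . A] has the dot before A: add [A → . C -], [A → . - A], [A → . ,]
  [A → . C -] has the dot before C: add [C → . A -], [C → . A A], [C → . x -], [C → . x]
No further items can be added.

CLOSURE = { [A → - . A], [A → . ,], [A → . - A], [A → . C -], [C → . A -], [C → . A A], [C → . x -], [C → . x] }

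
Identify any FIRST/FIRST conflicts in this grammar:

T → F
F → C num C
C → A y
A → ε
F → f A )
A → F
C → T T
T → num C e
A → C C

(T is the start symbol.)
A FIRST/FIRST conflict occurs when two productions N → α and N → β for the same non-terminal have FIRST(α) ∩ FIRST(β) ≠ ∅ (with ε ∈ FIRST of a nullable right-hand side, so two nullable alternatives also conflict).

FIRST sets of the non-terminals at (or reachable through a nullable prefix from) the front of some alternative:
  FIRST(F) = { 'f', 'num', 'y' }
  FIRST(C) = { 'f', 'num', 'y' }
  FIRST(A) = { 'f', 'num', 'y', ε }
  FIRST(T) = { 'f', 'num', 'y' }

Productions for T:
  T → F: FIRST = { 'f', 'num', 'y' }
  T → num C e: FIRST = { 'num' }
Productions for F:
  F → C num C: FIRST = { 'f', 'num', 'y' }
  F → f A ): FIRST = { 'f' }
Productions for C:
  C → A y: FIRST = { 'f', 'num', 'y' }
  C → T T: FIRST = { 'f', 'num', 'y' }
Productions for A:
  A → ε: FIRST = { ε }
  A → F: FIRST = { 'f', 'num', 'y' }
  A → C C: FIRST = { 'f', 'num', 'y' }

Conflict for T: T → F and T → num C e
  Overlap: { 'num' }
Conflict for F: F → C num C and F → f A )
  Overlap: { 'f' }
Conflict for C: C → A y and C → T T
  Overlap: { 'f', 'num', 'y' }
Conflict for A: A → F and A → C C
  Overlap: { 'f', 'num', 'y' }

Answer: Yes. T → F / T → num C e on { 'num' }; F → C num C / F → f A ')' on { 'f' }; C → A y / C → T T on { 'f', 'num', 'y' }; A → F / A → C C on { 'f', 'num', 'y' }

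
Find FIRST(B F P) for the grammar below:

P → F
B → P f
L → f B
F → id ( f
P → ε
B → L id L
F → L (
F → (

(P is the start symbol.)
FIRST sets of the non-terminals involved (from the grammar, by fixed-point iteration):
  FIRST(B) = { '(', 'f', 'id' }

To compute FIRST(B F P), process the symbols left to right:
Symbol B is a non-terminal. Add FIRST(B) \ {ε} = { '(', 'f', 'id' }
B is not nullable (ε ∉ FIRST(B)), so stop here.
FIRST(B F P) = { '(', 'f', 'id' }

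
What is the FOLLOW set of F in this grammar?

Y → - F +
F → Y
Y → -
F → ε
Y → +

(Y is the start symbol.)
In Y → - F +: F is followed by '+', add FIRST('+') \ {ε} = { '+' }

Taking the union: FOLLOW(F) = { '+' }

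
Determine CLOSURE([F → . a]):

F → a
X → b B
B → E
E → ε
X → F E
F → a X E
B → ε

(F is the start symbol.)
{ [F → . a] }

Start with: [F → . a]
The dot precedes the terminal a, so nothing is added.

CLOSURE = { [F → . a] }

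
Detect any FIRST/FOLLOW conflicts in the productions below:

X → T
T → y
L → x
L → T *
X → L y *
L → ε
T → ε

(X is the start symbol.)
Yes. L → T '*' with FOLLOW(L) on { 'y' }

A FIRST/FOLLOW conflict occurs when a non-terminal N has a nullable alternative N → β (β ⇒* ε) and another alternative N → α with FIRST(α) ∩ FOLLOW(N) ≠ ∅: on such a lookahead the parser cannot decide between expanding α and letting N vanish via β.

Nullable non-terminals: L, T, X.
FIRST sets used below: FIRST(T) = { 'y', ε }, FIRST(L) = { '*', 'x', 'y', ε }

L: nullable alternative(s) L → ε; FOLLOW(L) = { 'y' }
  L → x: FIRST \ {ε} = { 'x' } — disjoint from FOLLOW(L)
  L → T *: FIRST \ {ε} = { '*', 'y' } — overlaps FOLLOW(L) on { 'y' }: CONFLICT
  L → ε: FIRST \ {ε} = { } — this is the only nullable alternative, skip

T: nullable alternative(s) T → ε; FOLLOW(T) = { $, '*' }
  T → y: FIRST \ {ε} = { 'y' } — disjoint from FOLLOW(T)
  T → ε: FIRST \ {ε} = { } — this is the only nullable alternative, skip

X: nullable alternative(s) X → T; FOLLOW(X) = { $ }
  X → T: FIRST \ {ε} = { 'y' } — this is the only nullable alternative, skip
  X → L y *: FIRST \ {ε} = { '*', 'x', 'y' } — disjoint from FOLLOW(X)

So the grammar has 1 FIRST/FOLLOW conflict (marked CONFLICT above).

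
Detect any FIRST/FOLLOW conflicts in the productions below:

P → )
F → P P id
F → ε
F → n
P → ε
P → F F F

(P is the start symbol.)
A FIRST/FOLLOW conflict occurs when a non-terminal N has a nullable alternative N → β (β ⇒* ε) and another alternative N → α with FIRST(α) ∩ FOLLOW(N) ≠ ∅: on such a lookahead the parser cannot decide between expanding α and letting N vanish via β.

Nullable non-terminals: F, P.
FIRST sets used below: FIRST(P) = { ')', 'id', 'n', ε }, FIRST(F) = { ')', 'id', 'n', ε }

F: nullable alternative(s) F → ε; FOLLOW(F) = { $, ')', 'id', 'n' }
  F → P P id: FIRST \ {ε} = { ')', 'id', 'n' } — overlaps FOLLOW(F) on { ')', 'id', 'n' }: CONFLICT
  F → ε: FIRST \ {ε} = { } — this is the only nullable alternative, skip
  F → n: FIRST \ {ε} = { 'n' } — overlaps FOLLOW(F) on { 'n' }: CONFLICT

P: nullable alternative(s) P → ε, P → F F F; FOLLOW(P) = { $, ')', 'id', 'n' }
  P → ): FIRST \ {ε} = { ')' } — overlaps FOLLOW(P) on { ')' }: CONFLICT
  P → ε: FIRST \ {ε} = { } — disjoint from FOLLOW(P)
  P → F F F: FIRST \ {ε} = { ')', 'id', 'n' } — overlaps FOLLOW(P) on { ')', 'id', 'n' }: CONFLICT

So the grammar has 4 FIRST/FOLLOW conflicts (marked CONFLICT above).

Answer: Yes. P → ')' with FOLLOW(P) on { ')' }; P → F F F with FOLLOW(P) on { ')', 'id', 'n' }; F → P P id with FOLLOW(F) on { ')', 'id', 'n' }; F → n with FOLLOW(F) on { 'n' }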